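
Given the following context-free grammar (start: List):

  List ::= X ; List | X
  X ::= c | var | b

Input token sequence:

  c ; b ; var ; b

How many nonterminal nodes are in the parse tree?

8

[List [X c] ; [List [X b] ; [List [X var] ; [List [X b]]]]]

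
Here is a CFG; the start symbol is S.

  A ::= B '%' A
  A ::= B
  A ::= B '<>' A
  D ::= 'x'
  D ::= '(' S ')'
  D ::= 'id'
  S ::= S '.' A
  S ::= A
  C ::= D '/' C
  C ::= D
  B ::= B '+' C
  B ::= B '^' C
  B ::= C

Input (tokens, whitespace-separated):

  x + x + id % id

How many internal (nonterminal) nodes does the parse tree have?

15

[S [A [B [B [B [C [D x]]] + [C [D x]]] + [C [D id]]] % [A [B [C [D id]]]]]]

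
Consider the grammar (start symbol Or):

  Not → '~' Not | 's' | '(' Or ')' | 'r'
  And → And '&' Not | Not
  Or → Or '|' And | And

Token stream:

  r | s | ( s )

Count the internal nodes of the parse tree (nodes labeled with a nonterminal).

[Or [Or [Or [And [Not r]]] | [And [Not s]]] | [And [Not ( [Or [And [Not s]]] )]]]

12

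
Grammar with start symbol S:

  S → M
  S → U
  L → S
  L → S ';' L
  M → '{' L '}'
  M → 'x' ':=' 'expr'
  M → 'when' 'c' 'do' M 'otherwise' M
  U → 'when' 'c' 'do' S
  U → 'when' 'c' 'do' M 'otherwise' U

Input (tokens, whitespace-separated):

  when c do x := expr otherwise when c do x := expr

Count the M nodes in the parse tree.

2

[S [U when c do [M x := expr] otherwise [U when c do [S [M x := expr]]]]]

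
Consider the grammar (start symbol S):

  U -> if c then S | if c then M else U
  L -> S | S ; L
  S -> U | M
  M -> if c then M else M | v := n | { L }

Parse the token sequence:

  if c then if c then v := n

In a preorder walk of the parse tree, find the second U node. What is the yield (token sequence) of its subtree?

if c then v := n

[S [U if c then [S [U if c then [S [M v := n]]]]]]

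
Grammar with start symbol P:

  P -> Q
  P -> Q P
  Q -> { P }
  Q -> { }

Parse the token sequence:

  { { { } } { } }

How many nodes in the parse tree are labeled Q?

[P [Q { [P [Q { [P [Q { }]] }] [P [Q { }]]] }]]

4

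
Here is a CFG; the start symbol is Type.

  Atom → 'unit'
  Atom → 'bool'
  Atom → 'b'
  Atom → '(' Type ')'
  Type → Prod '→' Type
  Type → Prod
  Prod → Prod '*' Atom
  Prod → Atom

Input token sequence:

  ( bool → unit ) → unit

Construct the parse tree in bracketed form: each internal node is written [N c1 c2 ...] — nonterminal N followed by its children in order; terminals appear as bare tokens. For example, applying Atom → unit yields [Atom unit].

[Type [Prod [Atom ( [Type [Prod [Atom bool]] → [Type [Prod [Atom unit]]]] )]] → [Type [Prod [Atom unit]]]]

Type
Prod → Type
Atom → Type
( Type ) → Type
( Prod → Type ) → Type
( Atom → Type ) → Type
( bool → Type ) → Type
( bool → Prod ) → Type
( bool → Atom ) → Type
( bool → unit ) → Type
( bool → unit ) → Prod
( bool → unit ) → Atom
( bool → unit ) → unit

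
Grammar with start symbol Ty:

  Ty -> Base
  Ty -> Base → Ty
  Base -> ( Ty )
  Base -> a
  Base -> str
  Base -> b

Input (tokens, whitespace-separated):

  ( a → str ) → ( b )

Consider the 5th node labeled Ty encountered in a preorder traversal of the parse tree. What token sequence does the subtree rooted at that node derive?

b

[Ty [Base ( [Ty [Base a] → [Ty [Base str]]] )] → [Ty [Base ( [Ty [Base b]] )]]]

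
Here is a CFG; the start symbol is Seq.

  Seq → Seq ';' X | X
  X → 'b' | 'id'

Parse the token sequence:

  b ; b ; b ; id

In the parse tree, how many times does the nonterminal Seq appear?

4

[Seq [Seq [Seq [Seq [X b]] ; [X b]] ; [X b]] ; [X id]]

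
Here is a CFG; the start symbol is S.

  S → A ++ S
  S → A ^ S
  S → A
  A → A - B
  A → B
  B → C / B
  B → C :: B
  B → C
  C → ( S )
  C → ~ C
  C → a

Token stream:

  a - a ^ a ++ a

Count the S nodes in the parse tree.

[S [A [A [B [C a]]] - [B [C a]]] ^ [S [A [B [C a]]] ++ [S [A [B [C a]]]]]]

3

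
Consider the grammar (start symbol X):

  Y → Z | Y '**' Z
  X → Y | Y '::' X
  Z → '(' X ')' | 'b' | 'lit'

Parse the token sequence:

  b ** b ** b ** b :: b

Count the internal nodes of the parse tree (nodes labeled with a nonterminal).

12

[X [Y [Y [Y [Y [Z b]] ** [Z b]] ** [Z b]] ** [Z b]] :: [X [Y [Z b]]]]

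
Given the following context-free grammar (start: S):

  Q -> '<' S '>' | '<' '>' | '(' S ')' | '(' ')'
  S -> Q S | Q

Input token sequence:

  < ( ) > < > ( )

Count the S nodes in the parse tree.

[S [Q < [S [Q ( )]] >] [S [Q < >] [S [Q ( )]]]]

4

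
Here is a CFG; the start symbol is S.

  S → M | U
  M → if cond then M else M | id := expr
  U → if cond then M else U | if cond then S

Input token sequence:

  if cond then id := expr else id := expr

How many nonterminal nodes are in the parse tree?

4

[S [M if cond then [M id := expr] else [M id := expr]]]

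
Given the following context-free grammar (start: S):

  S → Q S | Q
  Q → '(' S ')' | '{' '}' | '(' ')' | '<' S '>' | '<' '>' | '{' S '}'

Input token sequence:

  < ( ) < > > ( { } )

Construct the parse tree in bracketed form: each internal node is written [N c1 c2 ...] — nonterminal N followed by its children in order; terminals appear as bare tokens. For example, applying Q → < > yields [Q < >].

S
Q S
< S > S
< Q S > S
< ( ) S > S
< ( ) Q > S
< ( ) < > > S
< ( ) < > > Q
< ( ) < > > ( S )
< ( ) < > > ( Q )
< ( ) < > > ( { } )

[S [Q < [S [Q ( )] [S [Q < >]]] >] [S [Q ( [S [Q { }]] )]]]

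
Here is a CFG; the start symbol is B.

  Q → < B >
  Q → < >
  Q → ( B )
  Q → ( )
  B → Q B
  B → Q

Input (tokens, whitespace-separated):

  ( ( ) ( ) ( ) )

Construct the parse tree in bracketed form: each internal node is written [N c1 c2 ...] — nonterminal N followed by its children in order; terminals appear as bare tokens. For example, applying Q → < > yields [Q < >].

B
Q
( B )
( Q B )
( ( ) B )
( ( ) Q B )
( ( ) ( ) B )
( ( ) ( ) Q )
( ( ) ( ) ( ) )

[B [Q ( [B [Q ( )] [B [Q ( )] [B [Q ( )]]]] )]]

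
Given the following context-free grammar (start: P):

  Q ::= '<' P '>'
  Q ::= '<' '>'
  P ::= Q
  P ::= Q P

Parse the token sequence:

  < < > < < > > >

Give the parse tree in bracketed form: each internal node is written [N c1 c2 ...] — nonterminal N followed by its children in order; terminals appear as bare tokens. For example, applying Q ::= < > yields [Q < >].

[P [Q < [P [Q < >] [P [Q < [P [Q < >]] >]]] >]]

P
Q
< P >
< Q P >
< < > P >
< < > Q >
< < > < P > >
< < > < Q > >
< < > < < > > >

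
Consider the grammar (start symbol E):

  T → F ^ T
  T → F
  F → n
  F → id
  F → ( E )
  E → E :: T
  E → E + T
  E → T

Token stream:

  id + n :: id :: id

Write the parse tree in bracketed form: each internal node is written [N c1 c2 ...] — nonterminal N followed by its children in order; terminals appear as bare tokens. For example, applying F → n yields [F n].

E
E :: T
E :: T :: T
E + T :: T :: T
T + T :: T :: T
F + T :: T :: T
id + T :: T :: T
id + F :: T :: T
id + n :: T :: T
id + n :: F :: T
id + n :: id :: T
id + n :: id :: F
id + n :: id :: id

[E [E [E [E [T [F id]]] + [T [F n]]] :: [T [F id]]] :: [T [F id]]]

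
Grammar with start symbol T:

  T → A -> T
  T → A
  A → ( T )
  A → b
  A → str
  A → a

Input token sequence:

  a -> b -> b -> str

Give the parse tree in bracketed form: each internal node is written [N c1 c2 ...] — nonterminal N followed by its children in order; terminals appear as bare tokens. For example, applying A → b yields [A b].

T
A -> T
a -> T
a -> A -> T
a -> b -> T
a -> b -> A -> T
a -> b -> b -> T
a -> b -> b -> A
a -> b -> b -> str

[T [A a] -> [T [A b] -> [T [A b] -> [T [A str]]]]]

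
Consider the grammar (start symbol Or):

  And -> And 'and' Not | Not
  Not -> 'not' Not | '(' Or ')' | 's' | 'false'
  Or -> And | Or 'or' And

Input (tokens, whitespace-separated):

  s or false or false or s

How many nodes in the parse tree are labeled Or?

4

[Or [Or [Or [Or [And [Not s]]] or [And [Not false]]] or [And [Not false]]] or [And [Not s]]]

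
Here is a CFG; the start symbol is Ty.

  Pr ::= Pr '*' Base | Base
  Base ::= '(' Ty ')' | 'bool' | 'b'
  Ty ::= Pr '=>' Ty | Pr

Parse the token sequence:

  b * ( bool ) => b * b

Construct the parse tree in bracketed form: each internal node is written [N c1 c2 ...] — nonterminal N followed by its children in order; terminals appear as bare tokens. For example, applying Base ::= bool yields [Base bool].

[Ty [Pr [Pr [Base b]] * [Base ( [Ty [Pr [Base bool]]] )]] => [Ty [Pr [Pr [Base b]] * [Base b]]]]

Ty
Pr => Ty
Pr * Base => Ty
Base * Base => Ty
b * Base => Ty
b * ( Ty ) => Ty
b * ( Pr ) => Ty
b * ( Base ) => Ty
b * ( bool ) => Ty
b * ( bool ) => Pr
b * ( bool ) => Pr * Base
b * ( bool ) => Base * Base
b * ( bool ) => b * Base
b * ( bool ) => b * b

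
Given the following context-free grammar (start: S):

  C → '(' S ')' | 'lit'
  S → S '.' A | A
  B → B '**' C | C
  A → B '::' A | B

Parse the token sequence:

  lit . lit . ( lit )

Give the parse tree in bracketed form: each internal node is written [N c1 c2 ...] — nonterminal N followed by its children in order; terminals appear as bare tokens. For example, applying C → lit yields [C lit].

[S [S [S [A [B [C lit]]]] . [A [B [C lit]]]] . [A [B [C ( [S [A [B [C lit]]]] )]]]]

S
S . A
S . A . A
A . A . A
B . A . A
C . A . A
lit . A . A
lit . B . A
lit . C . A
lit . lit . A
lit . lit . B
lit . lit . C
lit . lit . ( S )
lit . lit . ( A )
lit . lit . ( B )
lit . lit . ( C )
lit . lit . ( lit )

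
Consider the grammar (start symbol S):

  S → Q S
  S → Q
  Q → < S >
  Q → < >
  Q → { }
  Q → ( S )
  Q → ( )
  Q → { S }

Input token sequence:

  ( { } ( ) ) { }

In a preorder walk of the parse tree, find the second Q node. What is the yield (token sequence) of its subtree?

[S [Q ( [S [Q { }] [S [Q ( )]]] )] [S [Q { }]]]

{ }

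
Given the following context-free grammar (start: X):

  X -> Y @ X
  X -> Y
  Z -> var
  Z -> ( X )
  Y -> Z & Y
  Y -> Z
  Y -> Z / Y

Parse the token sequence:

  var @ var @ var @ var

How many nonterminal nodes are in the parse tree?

[X [Y [Z var]] @ [X [Y [Z var]] @ [X [Y [Z var]] @ [X [Y [Z var]]]]]]

12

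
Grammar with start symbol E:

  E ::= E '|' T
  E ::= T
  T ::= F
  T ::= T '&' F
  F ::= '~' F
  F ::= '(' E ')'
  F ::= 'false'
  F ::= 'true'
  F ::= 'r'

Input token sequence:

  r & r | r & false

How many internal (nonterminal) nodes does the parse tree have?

[E [E [T [T [F r]] & [F r]]] | [T [T [F r]] & [F false]]]

10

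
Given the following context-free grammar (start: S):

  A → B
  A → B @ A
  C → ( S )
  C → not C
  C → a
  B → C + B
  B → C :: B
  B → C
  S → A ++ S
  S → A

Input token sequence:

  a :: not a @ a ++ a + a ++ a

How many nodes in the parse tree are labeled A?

[S [A [B [C a] :: [B [C not [C a]]]] @ [A [B [C a]]]] ++ [S [A [B [C a] + [B [C a]]]] ++ [S [A [B [C a]]]]]]

4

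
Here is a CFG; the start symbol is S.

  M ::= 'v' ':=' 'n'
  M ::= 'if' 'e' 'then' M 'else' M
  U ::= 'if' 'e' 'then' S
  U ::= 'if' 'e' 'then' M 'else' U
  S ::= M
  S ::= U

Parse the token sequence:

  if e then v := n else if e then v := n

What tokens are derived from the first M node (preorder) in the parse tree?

[S [U if e then [M v := n] else [U if e then [S [M v := n]]]]]

v := n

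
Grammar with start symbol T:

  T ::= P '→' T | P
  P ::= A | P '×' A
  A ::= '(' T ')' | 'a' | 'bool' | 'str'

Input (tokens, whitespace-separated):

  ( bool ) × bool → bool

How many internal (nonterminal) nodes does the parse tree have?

[T [P [P [A ( [T [P [A bool]]] )]] × [A bool]] → [T [P [A bool]]]]

11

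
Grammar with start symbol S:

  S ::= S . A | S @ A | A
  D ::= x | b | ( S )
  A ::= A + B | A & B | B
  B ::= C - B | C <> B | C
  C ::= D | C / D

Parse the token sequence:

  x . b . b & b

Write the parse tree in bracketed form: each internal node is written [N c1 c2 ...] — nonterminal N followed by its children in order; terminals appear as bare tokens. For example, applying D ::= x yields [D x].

[S [S [S [A [B [C [D x]]]]] . [A [B [C [D b]]]]] . [A [A [B [C [D b]]]] & [B [C [D b]]]]]

S
S . A
S . A . A
A . A . A
B . A . A
C . A . A
D . A . A
x . A . A
x . B . A
x . C . A
x . D . A
x . b . A
x . b . A & B
x . b . B & B
x . b . C & B
x . b . D & B
x . b . b & B
x . b . b & C
x . b . b & D
x . b . b & b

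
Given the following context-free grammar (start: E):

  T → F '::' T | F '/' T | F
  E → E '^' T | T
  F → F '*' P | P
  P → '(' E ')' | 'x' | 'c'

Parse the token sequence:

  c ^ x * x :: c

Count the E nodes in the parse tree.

[E [E [T [F [P c]]]] ^ [T [F [F [P x]] * [P x]] :: [T [F [P c]]]]]

2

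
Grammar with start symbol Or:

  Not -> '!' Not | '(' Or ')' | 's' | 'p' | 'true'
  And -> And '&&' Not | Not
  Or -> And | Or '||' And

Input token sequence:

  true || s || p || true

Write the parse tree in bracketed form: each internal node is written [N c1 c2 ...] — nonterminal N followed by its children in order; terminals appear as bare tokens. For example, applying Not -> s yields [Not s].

[Or [Or [Or [Or [And [Not true]]] || [And [Not s]]] || [And [Not p]]] || [And [Not true]]]

Or
Or || And
Or || And || And
Or || And || And || And
And || And || And || And
Not || And || And || And
true || And || And || And
true || Not || And || And
true || s || And || And
true || s || Not || And
true || s || p || And
true || s || p || Not
true || s || p || true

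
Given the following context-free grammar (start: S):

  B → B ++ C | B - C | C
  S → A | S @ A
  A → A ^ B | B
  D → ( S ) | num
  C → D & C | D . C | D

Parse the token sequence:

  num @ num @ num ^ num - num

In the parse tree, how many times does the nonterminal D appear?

[S [S [S [A [B [C [D num]]]]] @ [A [B [C [D num]]]]] @ [A [A [B [C [D num]]]] ^ [B [B [C [D num]]] - [C [D num]]]]]

5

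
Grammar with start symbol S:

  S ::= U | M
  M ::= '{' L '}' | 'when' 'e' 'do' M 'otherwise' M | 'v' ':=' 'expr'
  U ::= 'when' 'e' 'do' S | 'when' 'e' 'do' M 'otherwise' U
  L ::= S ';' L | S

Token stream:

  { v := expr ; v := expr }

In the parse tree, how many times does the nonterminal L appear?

2

[S [M { [L [S [M v := expr]] ; [L [S [M v := expr]]]] }]]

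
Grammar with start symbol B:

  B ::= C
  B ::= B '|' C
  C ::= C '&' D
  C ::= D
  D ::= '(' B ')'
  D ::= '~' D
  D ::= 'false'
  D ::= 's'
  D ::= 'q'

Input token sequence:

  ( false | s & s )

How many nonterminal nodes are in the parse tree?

11

[B [C [D ( [B [B [C [D false]]] | [C [C [D s]] & [D s]]] )]]]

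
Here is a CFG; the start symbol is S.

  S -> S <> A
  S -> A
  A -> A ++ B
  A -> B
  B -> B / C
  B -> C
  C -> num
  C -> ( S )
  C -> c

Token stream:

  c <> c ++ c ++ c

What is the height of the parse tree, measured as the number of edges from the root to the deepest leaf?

[S [S [A [B [C c]]]] <> [A [A [A [B [C c]]] ++ [B [C c]]] ++ [B [C c]]]]

6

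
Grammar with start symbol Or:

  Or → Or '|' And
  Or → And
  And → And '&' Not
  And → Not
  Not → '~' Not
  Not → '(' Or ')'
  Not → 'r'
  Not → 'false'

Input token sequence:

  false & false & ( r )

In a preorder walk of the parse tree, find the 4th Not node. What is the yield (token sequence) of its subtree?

r

[Or [And [And [And [Not false]] & [Not false]] & [Not ( [Or [And [Not r]]] )]]]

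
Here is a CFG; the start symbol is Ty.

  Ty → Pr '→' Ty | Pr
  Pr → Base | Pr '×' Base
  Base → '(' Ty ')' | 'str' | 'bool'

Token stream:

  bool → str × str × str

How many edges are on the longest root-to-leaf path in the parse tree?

6

[Ty [Pr [Base bool]] → [Ty [Pr [Pr [Pr [Base str]] × [Base str]] × [Base str]]]]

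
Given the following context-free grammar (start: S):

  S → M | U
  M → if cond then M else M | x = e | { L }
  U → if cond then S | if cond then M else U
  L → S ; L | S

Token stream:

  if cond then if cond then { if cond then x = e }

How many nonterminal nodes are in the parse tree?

[S [U if cond then [S [U if cond then [S [M { [L [S [U if cond then [S [M x = e]]]]] }]]]]]]

11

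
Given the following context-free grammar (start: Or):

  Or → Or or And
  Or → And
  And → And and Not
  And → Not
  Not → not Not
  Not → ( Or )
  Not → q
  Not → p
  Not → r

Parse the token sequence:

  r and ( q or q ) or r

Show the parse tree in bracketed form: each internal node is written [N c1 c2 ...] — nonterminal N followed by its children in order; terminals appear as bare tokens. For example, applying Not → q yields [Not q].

Or
Or or And
And or And
And and Not or And
Not and Not or And
r and Not or And
r and ( Or ) or And
r and ( Or or And ) or And
r and ( And or And ) or And
r and ( Not or And ) or And
r and ( q or And ) or And
r and ( q or Not ) or And
r and ( q or q ) or And
r and ( q or q ) or Not
r and ( q or q ) or r

[Or [Or [And [And [Not r]] and [Not ( [Or [Or [And [Not q]]] or [And [Not q]]] )]]] or [And [Not r]]]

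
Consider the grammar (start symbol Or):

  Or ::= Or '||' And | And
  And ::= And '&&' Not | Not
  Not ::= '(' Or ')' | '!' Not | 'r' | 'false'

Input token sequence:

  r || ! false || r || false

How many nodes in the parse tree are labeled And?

[Or [Or [Or [Or [And [Not r]]] || [And [Not ! [Not false]]]] || [And [Not r]]] || [And [Not false]]]

4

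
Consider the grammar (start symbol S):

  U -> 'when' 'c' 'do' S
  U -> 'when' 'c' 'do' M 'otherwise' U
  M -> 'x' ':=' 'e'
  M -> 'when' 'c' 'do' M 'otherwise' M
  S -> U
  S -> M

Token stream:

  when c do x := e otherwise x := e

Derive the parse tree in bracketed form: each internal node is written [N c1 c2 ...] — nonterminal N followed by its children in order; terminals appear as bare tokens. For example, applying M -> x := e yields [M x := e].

S
M
when c do M otherwise M
when c do x := e otherwise M
when c do x := e otherwise x := e

[S [M when c do [M x := e] otherwise [M x := e]]]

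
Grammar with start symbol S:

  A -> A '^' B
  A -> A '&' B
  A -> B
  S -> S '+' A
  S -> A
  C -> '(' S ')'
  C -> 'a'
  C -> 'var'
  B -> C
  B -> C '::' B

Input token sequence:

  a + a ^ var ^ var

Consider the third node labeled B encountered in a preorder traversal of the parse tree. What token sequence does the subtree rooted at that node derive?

[S [S [A [B [C a]]]] + [A [A [A [B [C a]]] ^ [B [C var]]] ^ [B [C var]]]]

var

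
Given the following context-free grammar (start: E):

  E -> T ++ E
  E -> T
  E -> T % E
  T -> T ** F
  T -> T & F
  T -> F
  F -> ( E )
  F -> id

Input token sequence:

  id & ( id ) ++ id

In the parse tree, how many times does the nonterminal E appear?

[E [T [T [F id]] & [F ( [E [T [F id]]] )]] ++ [E [T [F id]]]]

3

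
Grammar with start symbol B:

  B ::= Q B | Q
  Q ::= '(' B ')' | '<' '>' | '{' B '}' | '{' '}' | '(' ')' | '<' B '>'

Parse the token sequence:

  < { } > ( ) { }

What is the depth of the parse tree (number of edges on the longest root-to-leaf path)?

[B [Q < [B [Q { }]] >] [B [Q ( )] [B [Q { }]]]]

4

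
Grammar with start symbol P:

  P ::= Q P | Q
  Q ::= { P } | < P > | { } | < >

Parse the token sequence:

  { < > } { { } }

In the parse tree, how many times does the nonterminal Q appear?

4

[P [Q { [P [Q < >]] }] [P [Q { [P [Q { }]] }]]]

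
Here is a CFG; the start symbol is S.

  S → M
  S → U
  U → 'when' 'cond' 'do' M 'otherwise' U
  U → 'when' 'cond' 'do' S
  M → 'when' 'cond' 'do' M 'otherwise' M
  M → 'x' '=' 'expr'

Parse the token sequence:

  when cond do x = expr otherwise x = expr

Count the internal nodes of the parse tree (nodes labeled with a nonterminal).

[S [M when cond do [M x = expr] otherwise [M x = expr]]]

4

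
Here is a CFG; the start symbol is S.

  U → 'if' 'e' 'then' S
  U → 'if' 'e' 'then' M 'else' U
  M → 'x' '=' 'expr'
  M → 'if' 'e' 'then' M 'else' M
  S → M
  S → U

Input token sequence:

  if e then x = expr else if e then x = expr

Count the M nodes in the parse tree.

2

[S [U if e then [M x = expr] else [U if e then [S [M x = expr]]]]]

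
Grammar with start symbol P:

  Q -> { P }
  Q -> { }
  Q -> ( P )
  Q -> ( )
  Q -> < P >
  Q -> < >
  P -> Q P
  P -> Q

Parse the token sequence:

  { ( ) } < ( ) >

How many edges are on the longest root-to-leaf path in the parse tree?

5

[P [Q { [P [Q ( )]] }] [P [Q < [P [Q ( )]] >]]]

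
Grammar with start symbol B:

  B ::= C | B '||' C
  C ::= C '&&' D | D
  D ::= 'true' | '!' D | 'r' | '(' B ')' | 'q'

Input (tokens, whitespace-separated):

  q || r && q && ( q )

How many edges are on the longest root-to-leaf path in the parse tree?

[B [B [C [D q]]] || [C [C [C [D r]] && [D q]] && [D ( [B [C [D q]]] )]]]

6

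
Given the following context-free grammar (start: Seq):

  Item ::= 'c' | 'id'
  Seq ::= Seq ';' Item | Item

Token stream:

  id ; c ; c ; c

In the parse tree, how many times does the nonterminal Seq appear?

[Seq [Seq [Seq [Seq [Item id]] ; [Item c]] ; [Item c]] ; [Item c]]

4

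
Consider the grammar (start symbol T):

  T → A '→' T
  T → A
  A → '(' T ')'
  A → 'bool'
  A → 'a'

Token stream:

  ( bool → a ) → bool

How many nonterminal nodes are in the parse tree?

8

[T [A ( [T [A bool] → [T [A a]]] )] → [T [A bool]]]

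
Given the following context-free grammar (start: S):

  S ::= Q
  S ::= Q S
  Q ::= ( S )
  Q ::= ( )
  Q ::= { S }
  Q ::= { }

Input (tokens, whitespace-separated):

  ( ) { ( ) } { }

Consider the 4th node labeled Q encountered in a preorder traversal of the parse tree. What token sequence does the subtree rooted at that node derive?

[S [Q ( )] [S [Q { [S [Q ( )]] }] [S [Q { }]]]]

{ }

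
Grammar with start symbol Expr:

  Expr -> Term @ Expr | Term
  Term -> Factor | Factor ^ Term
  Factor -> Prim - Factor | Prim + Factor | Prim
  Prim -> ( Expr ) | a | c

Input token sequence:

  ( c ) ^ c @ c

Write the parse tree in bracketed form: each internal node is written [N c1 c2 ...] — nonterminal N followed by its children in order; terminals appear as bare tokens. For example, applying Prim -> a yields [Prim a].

Expr
Term @ Expr
Factor ^ Term @ Expr
Prim ^ Term @ Expr
( Expr ) ^ Term @ Expr
( Term ) ^ Term @ Expr
( Factor ) ^ Term @ Expr
( Prim ) ^ Term @ Expr
( c ) ^ Term @ Expr
( c ) ^ Factor @ Expr
( c ) ^ Prim @ Expr
( c ) ^ c @ Expr
( c ) ^ c @ Term
( c ) ^ c @ Factor
( c ) ^ c @ Prim
( c ) ^ c @ c

[Expr [Term [Factor [Prim ( [Expr [Term [Factor [Prim c]]]] )]] ^ [Term [Factor [Prim c]]]] @ [Expr [Term [Factor [Prim c]]]]]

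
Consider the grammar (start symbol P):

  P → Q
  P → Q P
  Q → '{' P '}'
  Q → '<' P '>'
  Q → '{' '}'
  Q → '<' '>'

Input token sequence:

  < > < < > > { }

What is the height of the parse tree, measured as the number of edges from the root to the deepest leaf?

[P [Q < >] [P [Q < [P [Q < >]] >] [P [Q { }]]]]

5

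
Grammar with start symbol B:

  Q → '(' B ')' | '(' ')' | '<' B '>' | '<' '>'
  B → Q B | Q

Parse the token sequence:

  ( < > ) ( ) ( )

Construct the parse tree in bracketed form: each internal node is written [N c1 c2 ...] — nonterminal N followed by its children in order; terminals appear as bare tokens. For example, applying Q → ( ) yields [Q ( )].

[B [Q ( [B [Q < >]] )] [B [Q ( )] [B [Q ( )]]]]

B
Q B
( B ) B
( Q ) B
( < > ) B
( < > ) Q B
( < > ) ( ) B
( < > ) ( ) Q
( < > ) ( ) ( )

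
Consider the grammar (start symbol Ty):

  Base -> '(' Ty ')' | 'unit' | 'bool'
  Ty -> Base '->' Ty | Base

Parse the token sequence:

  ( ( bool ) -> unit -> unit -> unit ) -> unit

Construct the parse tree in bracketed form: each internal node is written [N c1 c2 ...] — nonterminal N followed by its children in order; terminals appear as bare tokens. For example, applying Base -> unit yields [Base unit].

[Ty [Base ( [Ty [Base ( [Ty [Base bool]] )] -> [Ty [Base unit] -> [Ty [Base unit] -> [Ty [Base unit]]]]] )] -> [Ty [Base unit]]]

Ty
Base -> Ty
( Ty ) -> Ty
( Base -> Ty ) -> Ty
( ( Ty ) -> Ty ) -> Ty
( ( Base ) -> Ty ) -> Ty
( ( bool ) -> Ty ) -> Ty
( ( bool ) -> Base -> Ty ) -> Ty
( ( bool ) -> unit -> Ty ) -> Ty
( ( bool ) -> unit -> Base -> Ty ) -> Ty
( ( bool ) -> unit -> unit -> Ty ) -> Ty
( ( bool ) -> unit -> unit -> Base ) -> Ty
( ( bool ) -> unit -> unit -> unit ) -> Ty
( ( bool ) -> unit -> unit -> unit ) -> Base
( ( bool ) -> unit -> unit -> unit ) -> unit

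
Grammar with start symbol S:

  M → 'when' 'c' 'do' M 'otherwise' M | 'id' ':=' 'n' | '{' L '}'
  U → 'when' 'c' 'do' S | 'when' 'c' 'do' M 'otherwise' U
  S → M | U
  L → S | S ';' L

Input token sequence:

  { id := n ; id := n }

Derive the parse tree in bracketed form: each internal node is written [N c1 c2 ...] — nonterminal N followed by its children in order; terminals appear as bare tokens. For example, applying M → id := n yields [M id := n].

S
M
{ L }
{ S ; L }
{ M ; L }
{ id := n ; L }
{ id := n ; S }
{ id := n ; M }
{ id := n ; id := n }

[S [M { [L [S [M id := n]] ; [L [S [M id := n]]]] }]]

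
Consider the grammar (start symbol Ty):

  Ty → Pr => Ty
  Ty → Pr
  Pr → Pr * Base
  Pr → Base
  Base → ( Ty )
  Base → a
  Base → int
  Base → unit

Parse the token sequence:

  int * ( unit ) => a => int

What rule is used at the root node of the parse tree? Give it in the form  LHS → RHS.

[Ty [Pr [Pr [Base int]] * [Base ( [Ty [Pr [Base unit]]] )]] => [Ty [Pr [Base a]] => [Ty [Pr [Base int]]]]]

Ty → Pr => Ty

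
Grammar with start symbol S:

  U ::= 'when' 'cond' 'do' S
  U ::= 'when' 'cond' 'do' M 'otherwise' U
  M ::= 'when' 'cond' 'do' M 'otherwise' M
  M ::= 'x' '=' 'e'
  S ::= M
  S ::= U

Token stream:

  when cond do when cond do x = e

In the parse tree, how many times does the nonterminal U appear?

[S [U when cond do [S [U when cond do [S [M x = e]]]]]]

2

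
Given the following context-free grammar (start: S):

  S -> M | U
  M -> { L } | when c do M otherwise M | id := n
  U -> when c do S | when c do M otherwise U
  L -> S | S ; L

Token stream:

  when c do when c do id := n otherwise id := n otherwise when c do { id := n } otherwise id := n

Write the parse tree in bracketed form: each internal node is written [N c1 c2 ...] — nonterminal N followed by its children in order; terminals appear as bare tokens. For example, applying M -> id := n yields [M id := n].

S
M
when c do M otherwise M
when c do when c do M otherwise M otherwise M
when c do when c do id := n otherwise M otherwise M
when c do when c do id := n otherwise id := n otherwise M
when c do when c do id := n otherwise id := n otherwise when c do M otherwise M
when c do when c do id := n otherwise id := n otherwise when c do { L } otherwise M
when c do when c do id := n otherwise id := n otherwise when c do { S } otherwise M
when c do when c do id := n otherwise id := n otherwise when c do { M } otherwise M
when c do when c do id := n otherwise id := n otherwise when c do { id := n } otherwise M
when c do when c do id := n otherwise id := n otherwise when c do { id := n } otherwise id := n

[S [M when c do [M when c do [M id := n] otherwise [M id := n]] otherwise [M when c do [M { [L [S [M id := n]]] }] otherwise [M id := n]]]]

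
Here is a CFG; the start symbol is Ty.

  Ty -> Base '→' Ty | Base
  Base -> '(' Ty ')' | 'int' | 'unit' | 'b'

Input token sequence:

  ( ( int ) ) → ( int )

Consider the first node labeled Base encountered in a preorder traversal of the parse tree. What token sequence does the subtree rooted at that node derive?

[Ty [Base ( [Ty [Base ( [Ty [Base int]] )]] )] → [Ty [Base ( [Ty [Base int]] )]]]

( ( int ) )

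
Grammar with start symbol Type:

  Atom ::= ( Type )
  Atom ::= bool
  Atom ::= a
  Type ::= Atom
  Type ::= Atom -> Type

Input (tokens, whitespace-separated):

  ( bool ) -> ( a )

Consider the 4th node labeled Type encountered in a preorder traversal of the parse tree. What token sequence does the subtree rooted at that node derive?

[Type [Atom ( [Type [Atom bool]] )] -> [Type [Atom ( [Type [Atom a]] )]]]

a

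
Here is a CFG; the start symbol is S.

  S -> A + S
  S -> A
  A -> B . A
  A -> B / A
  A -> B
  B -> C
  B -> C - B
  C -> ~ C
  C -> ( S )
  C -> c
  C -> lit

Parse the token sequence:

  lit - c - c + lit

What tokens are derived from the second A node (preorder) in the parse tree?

lit

[S [A [B [C lit] - [B [C c] - [B [C c]]]]] + [S [A [B [C lit]]]]]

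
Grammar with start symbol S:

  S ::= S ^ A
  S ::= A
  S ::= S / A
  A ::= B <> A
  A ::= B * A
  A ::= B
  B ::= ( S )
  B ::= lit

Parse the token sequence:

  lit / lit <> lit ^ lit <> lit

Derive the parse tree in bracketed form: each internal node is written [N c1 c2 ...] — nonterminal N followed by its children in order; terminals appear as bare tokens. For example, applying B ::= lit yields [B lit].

[S [S [S [A [B lit]]] / [A [B lit] <> [A [B lit]]]] ^ [A [B lit] <> [A [B lit]]]]

S
S ^ A
S / A ^ A
A / A ^ A
B / A ^ A
lit / A ^ A
lit / B <> A ^ A
lit / lit <> A ^ A
lit / lit <> B ^ A
lit / lit <> lit ^ A
lit / lit <> lit ^ B <> A
lit / lit <> lit ^ lit <> A
lit / lit <> lit ^ lit <> B
lit / lit <> lit ^ lit <> lit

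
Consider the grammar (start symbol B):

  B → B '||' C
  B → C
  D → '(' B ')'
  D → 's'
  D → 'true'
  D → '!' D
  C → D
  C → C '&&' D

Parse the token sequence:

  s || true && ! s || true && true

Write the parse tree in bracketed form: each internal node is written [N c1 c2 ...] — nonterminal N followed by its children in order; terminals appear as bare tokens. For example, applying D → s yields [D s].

[B [B [B [C [D s]]] || [C [C [D true]] && [D ! [D s]]]] || [C [C [D true]] && [D true]]]

B
B || C
B || C || C
C || C || C
D || C || C
s || C || C
s || C && D || C
s || D && D || C
s || true && D || C
s || true && ! D || C
s || true && ! s || C
s || true && ! s || C && D
s || true && ! s || D && D
s || true && ! s || true && D
s || true && ! s || true && true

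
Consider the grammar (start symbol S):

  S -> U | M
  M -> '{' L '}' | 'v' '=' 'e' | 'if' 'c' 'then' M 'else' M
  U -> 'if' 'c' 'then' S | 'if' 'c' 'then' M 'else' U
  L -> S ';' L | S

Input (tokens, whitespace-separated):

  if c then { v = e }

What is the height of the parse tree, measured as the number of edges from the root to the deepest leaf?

[S [U if c then [S [M { [L [S [M v = e]]] }]]]]

7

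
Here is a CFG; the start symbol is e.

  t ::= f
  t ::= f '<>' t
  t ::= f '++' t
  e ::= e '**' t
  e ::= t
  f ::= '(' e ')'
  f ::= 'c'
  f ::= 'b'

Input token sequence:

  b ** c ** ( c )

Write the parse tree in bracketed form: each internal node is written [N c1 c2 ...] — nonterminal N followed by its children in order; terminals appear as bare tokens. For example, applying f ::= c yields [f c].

[e [e [e [t [f b]]] ** [t [f c]]] ** [t [f ( [e [t [f c]]] )]]]

e
e ** t
e ** t ** t
t ** t ** t
f ** t ** t
b ** t ** t
b ** f ** t
b ** c ** t
b ** c ** f
b ** c ** ( e )
b ** c ** ( t )
b ** c ** ( f )
b ** c ** ( c )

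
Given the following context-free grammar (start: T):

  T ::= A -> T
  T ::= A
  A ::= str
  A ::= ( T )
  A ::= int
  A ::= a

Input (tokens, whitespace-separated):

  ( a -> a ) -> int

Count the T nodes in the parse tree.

4

[T [A ( [T [A a] -> [T [A a]]] )] -> [T [A int]]]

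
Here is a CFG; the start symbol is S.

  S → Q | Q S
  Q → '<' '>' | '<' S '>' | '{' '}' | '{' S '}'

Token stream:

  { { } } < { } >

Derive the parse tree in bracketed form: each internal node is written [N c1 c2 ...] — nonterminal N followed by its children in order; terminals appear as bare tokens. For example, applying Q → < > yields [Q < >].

S
Q S
{ S } S
{ Q } S
{ { } } S
{ { } } Q
{ { } } < S >
{ { } } < Q >
{ { } } < { } >

[S [Q { [S [Q { }]] }] [S [Q < [S [Q { }]] >]]]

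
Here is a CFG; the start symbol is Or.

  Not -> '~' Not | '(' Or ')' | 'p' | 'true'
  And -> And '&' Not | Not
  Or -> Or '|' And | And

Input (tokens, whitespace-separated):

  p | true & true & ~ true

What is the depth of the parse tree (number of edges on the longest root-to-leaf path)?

5

[Or [Or [And [Not p]]] | [And [And [And [Not true]] & [Not true]] & [Not ~ [Not true]]]]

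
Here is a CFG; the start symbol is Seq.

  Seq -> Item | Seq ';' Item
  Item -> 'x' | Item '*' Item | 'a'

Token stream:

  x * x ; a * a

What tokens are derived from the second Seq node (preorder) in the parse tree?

x * x

[Seq [Seq [Item [Item x] * [Item x]]] ; [Item [Item a] * [Item a]]]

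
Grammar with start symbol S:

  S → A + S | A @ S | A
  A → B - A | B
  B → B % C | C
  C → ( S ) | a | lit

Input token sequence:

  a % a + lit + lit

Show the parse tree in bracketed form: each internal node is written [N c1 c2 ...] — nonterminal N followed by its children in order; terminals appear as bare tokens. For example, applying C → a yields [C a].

S
A + S
B + S
B % C + S
C % C + S
a % C + S
a % a + S
a % a + A + S
a % a + B + S
a % a + C + S
a % a + lit + S
a % a + lit + A
a % a + lit + B
a % a + lit + C
a % a + lit + lit

[S [A [B [B [C a]] % [C a]]] + [S [A [B [C lit]]] + [S [A [B [C lit]]]]]]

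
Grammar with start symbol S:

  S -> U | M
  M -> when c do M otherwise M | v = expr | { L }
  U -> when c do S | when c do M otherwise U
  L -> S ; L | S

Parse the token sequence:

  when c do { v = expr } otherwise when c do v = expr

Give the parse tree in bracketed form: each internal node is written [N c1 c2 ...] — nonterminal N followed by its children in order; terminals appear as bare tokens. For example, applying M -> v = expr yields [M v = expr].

[S [U when c do [M { [L [S [M v = expr]]] }] otherwise [U when c do [S [M v = expr]]]]]

S
U
when c do M otherwise U
when c do { L } otherwise U
when c do { S } otherwise U
when c do { M } otherwise U
when c do { v = expr } otherwise U
when c do { v = expr } otherwise when c do S
when c do { v = expr } otherwise when c do M
when c do { v = expr } otherwise when c do v = expr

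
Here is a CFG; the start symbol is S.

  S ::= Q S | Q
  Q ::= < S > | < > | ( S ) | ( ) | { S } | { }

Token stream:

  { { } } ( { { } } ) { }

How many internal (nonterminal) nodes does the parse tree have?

[S [Q { [S [Q { }]] }] [S [Q ( [S [Q { [S [Q { }]] }]] )] [S [Q { }]]]]

12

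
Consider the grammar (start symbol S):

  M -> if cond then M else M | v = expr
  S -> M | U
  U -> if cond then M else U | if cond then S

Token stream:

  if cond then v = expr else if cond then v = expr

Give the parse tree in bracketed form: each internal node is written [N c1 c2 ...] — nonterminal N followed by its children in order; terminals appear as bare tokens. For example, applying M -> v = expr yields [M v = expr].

S
U
if cond then M else U
if cond then v = expr else U
if cond then v = expr else if cond then S
if cond then v = expr else if cond then M
if cond then v = expr else if cond then v = expr

[S [U if cond then [M v = expr] else [U if cond then [S [M v = expr]]]]]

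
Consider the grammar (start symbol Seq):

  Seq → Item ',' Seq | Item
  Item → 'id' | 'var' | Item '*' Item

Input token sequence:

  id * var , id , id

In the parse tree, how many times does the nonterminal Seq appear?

3

[Seq [Item [Item id] * [Item var]] , [Seq [Item id] , [Seq [Item id]]]]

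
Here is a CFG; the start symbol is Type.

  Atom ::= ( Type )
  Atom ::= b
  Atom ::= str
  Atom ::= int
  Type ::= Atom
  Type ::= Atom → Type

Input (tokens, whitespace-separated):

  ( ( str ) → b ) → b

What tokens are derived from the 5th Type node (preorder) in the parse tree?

b

[Type [Atom ( [Type [Atom ( [Type [Atom str]] )] → [Type [Atom b]]] )] → [Type [Atom b]]]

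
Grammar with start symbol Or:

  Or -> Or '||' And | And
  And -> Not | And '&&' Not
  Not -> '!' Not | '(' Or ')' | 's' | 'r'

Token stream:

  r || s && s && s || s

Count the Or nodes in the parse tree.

[Or [Or [Or [And [Not r]]] || [And [And [And [Not s]] && [Not s]] && [Not s]]] || [And [Not s]]]

3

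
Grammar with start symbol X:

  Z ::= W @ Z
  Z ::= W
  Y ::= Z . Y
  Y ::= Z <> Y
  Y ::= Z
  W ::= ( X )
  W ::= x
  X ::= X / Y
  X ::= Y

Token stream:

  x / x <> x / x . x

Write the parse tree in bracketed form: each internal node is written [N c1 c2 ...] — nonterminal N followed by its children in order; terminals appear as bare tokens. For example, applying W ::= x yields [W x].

[X [X [X [Y [Z [W x]]]] / [Y [Z [W x]] <> [Y [Z [W x]]]]] / [Y [Z [W x]] . [Y [Z [W x]]]]]

X
X / Y
X / Y / Y
Y / Y / Y
Z / Y / Y
W / Y / Y
x / Y / Y
x / Z <> Y / Y
x / W <> Y / Y
x / x <> Y / Y
x / x <> Z / Y
x / x <> W / Y
x / x <> x / Y
x / x <> x / Z . Y
x / x <> x / W . Y
x / x <> x / x . Y
x / x <> x / x . Z
x / x <> x / x . W
x / x <> x / x . x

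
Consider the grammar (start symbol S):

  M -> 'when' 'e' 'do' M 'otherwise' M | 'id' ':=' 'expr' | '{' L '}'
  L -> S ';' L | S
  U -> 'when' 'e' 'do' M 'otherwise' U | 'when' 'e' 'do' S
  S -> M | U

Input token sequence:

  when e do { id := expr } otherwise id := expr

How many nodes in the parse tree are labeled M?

4

[S [M when e do [M { [L [S [M id := expr]]] }] otherwise [M id := expr]]]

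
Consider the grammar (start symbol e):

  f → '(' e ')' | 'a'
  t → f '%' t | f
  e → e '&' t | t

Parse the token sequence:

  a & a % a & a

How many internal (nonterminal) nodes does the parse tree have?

[e [e [e [t [f a]]] & [t [f a] % [t [f a]]]] & [t [f a]]]

11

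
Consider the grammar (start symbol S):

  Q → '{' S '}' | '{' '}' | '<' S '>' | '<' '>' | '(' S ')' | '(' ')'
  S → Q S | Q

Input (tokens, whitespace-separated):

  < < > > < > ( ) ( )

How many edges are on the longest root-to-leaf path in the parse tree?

[S [Q < [S [Q < >]] >] [S [Q < >] [S [Q ( )] [S [Q ( )]]]]]

5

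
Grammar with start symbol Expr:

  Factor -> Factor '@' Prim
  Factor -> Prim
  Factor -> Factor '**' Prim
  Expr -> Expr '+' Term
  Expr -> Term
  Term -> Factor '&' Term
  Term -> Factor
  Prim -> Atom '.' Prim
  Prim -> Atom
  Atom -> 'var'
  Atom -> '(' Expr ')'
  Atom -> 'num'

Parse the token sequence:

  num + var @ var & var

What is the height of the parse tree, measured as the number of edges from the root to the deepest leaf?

6

[Expr [Expr [Term [Factor [Prim [Atom num]]]]] + [Term [Factor [Factor [Prim [Atom var]]] @ [Prim [Atom var]]] & [Term [Factor [Prim [Atom var]]]]]]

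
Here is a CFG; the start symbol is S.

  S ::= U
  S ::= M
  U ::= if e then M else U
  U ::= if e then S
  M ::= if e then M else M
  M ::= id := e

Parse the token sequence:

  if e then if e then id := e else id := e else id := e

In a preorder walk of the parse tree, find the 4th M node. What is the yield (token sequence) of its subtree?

id := e

[S [M if e then [M if e then [M id := e] else [M id := e]] else [M id := e]]]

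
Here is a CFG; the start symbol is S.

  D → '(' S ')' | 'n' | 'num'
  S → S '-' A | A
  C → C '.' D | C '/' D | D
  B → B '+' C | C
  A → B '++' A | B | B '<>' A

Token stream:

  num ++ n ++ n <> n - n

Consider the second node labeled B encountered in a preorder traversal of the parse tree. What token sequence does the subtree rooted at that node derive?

[S [S [A [B [C [D num]]] ++ [A [B [C [D n]]] ++ [A [B [C [D n]]] <> [A [B [C [D n]]]]]]]] - [A [B [C [D n]]]]]

n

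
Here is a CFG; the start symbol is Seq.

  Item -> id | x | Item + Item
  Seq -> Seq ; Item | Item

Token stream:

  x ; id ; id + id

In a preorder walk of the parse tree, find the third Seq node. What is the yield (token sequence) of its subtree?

[Seq [Seq [Seq [Item x]] ; [Item id]] ; [Item [Item id] + [Item id]]]

x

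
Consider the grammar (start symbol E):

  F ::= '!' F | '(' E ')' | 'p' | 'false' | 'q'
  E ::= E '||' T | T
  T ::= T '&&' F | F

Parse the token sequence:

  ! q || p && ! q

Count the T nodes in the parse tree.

3

[E [E [T [F ! [F q]]]] || [T [T [F p]] && [F ! [F q]]]]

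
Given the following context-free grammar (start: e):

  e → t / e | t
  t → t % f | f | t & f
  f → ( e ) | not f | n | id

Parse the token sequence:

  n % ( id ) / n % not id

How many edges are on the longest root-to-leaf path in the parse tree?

[e [t [t [f n]] % [f ( [e [t [f id]]] )]] / [e [t [t [f n]] % [f not [f id]]]]]

6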